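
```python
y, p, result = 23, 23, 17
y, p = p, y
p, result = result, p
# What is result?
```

Trace:
`y, p, result = 23, 23, 17` → y = 23; p = 23; result = 17
`y, p = p, y` → y = 23; p = 23
`p, result = result, p` → p = 17; result = 23
So result = 23

Answer: 23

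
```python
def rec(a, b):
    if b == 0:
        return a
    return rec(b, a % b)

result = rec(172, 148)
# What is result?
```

rec(172, 148) -> rec(148, 24) -> rec(24, 4) -> rec(4, 0) -> 4

Answer: 4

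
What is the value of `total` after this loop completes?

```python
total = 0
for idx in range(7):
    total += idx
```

Sum of 0 to 6 = 21
`total` takes the values: 0 → 1 → 3 → 6 → 10 → 15 → 21

Answer: 21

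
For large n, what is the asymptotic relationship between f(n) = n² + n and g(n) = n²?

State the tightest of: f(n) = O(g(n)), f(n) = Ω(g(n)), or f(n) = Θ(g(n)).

n² + n vs n²: f(n) = Θ(g(n)) — they are asymptotically equivalent (lower-order n term is dominated).

Answer: f(n) = Θ(g(n)) — they are asymptotically equivalent (lower-order n term is dominated).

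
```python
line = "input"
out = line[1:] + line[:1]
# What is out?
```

Trace:
`line = "input"` → line = 'input'
`out = line[1:] + line[:1]` → out = 'nputi'
So out = 'nputi'

Answer: 'nputi'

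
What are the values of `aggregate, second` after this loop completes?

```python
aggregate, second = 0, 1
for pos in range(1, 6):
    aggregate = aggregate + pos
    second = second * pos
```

Sum and factorial of 1 to 5
`aggregate, second` takes the values: (0, 1) → (1, 1) → (3, 1) → (3, 2) → (6, 2) → (6, 6) → (10, 6) → (10, 24) → (15, 24) → (15, 120)

Answer: 15, 120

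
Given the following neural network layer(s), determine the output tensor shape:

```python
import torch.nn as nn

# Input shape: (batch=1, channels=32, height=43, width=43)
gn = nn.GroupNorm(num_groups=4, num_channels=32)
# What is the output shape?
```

Input: (1, 32, 43, 43) -> Output: (1, 32, 43, 43)

Answer: (1, 32, 43, 43)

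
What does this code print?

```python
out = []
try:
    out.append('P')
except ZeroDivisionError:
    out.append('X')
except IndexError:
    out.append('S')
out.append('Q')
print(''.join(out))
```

Execution trace: 'P' (try body, no exception) → 'Q' (after the try/except). Output: PQ

Answer: PQ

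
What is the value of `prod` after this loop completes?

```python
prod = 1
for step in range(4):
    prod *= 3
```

3^4 = 81
`prod` takes the values: 1 → 3 → 9 → 27 → 81

Answer: 81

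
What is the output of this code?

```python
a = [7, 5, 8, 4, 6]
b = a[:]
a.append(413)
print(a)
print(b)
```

Key concept: slice [:] creates copy.
Step by step:
`a = [7, 5, 8, 4, 6]` → a = [7, 5, 8, 4, 6]
`b = a[:]` → b = [7, 5, 8, 4, 6]
`a.append(413)` → a = [7, 5, 8, 4, 6, 413]
`print(a)` → prints [7, 5, 8, 4, 6, 413]
`print(b)` → prints [7, 5, 8, 4, 6]

Answer:
[7, 5, 8, 4, 6, 413]
[7, 5, 8, 4, 6]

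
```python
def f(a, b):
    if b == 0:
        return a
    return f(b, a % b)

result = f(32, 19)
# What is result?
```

f(32, 19) -> f(19, 13) -> f(13, 6) -> f(6, 1) -> f(1, 0) -> 1

Answer: 1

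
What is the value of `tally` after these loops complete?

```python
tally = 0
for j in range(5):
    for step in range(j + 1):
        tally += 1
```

Triangle: 1 + 2 + ... + 5
`tally` takes the values: 0 → 1 → 2 → 3 → 4 → 5 → 6 → 7 → 8 → 9 → 10 → 11 → 12 → 13 → 14 → 15

Answer: 15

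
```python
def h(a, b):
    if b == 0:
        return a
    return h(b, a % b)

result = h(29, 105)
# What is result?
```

h(29, 105) -> h(105, 29) -> h(29, 18) -> h(18, 11) -> h(11, 7) -> h(7, 4) -> h(4, 3) -> h(3, 1) -> h(1, 0) -> 1

Answer: 1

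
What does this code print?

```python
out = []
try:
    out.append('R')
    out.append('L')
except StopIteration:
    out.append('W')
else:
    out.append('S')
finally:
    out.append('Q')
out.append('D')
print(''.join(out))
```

Execution trace: 'R' (try body) → 'L' (try body, no exception) → 'S' (else) → 'Q' (finally) → 'D' (after the try/except). Output: RLSQD

Answer: RLSQD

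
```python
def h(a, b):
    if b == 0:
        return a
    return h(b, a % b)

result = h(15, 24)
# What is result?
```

h(15, 24) -> h(24, 15) -> h(15, 9) -> h(9, 6) -> h(6, 3) -> h(3, 0) -> 3

Answer: 3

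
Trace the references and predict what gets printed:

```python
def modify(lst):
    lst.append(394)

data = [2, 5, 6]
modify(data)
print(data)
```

Key concept: function modifies passed list.
Step by step:
`data = [2, 5, 6]` → data = [2, 5, 6]
`modify(data)` → data = [2, 5, 6, 394]
`print(data)` → prints [2, 5, 6, 394]

Answer: [2, 5, 6, 394]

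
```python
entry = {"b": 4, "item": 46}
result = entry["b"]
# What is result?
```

Trace:
`entry = {"b": 4, "item": 46}` → entry = {'b': 4, 'item': 46}
`result = entry["b"]` → result = 4
So result = 4

Answer: 4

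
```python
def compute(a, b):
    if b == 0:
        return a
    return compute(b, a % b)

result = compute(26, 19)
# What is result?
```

compute(26, 19) -> compute(19, 7) -> compute(7, 5) -> compute(5, 2) -> compute(2, 1) -> compute(1, 0) -> 1

Answer: 1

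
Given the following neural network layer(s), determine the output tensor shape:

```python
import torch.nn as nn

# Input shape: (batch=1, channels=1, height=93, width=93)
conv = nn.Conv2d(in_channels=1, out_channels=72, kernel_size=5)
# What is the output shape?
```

Input: (1, 1, 93, 93) -> Output: (1, 72, 89, 89)

Answer: (1, 72, 89, 89)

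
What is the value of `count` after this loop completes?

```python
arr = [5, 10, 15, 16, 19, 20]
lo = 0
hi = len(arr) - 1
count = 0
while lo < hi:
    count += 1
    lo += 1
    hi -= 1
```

Iterations until pointers meet (list length 6)
`count` takes the values: 0 → 1 → 2 → 3

Answer: 3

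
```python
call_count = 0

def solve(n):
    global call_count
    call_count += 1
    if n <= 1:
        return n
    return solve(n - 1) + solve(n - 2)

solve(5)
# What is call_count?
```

Calls(n) = 1 + Calls(n-1) + Calls(n-2); Calls(0)=Calls(1)=1. For n=5 this gives 15.

Answer: 15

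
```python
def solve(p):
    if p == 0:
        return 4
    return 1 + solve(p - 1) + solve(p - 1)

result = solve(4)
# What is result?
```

solve(p) = 1 + 2·solve(p-1), solve(0)=4. Closed form: (4+1)·2^4 - 1 = 79.

Answer: 79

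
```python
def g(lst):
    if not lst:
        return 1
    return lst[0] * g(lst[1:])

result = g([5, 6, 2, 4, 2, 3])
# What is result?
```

Product over [5, 6, 2, 4, 2, 3] = 5 * 6 * 2 * 4 * 2 * 3 = 1440

Answer: 1440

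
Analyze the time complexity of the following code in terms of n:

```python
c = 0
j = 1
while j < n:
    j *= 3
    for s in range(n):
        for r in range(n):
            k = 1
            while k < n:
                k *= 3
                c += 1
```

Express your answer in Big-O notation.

Each loop level contributes: log n × n × n × log n. Multiplying the contributions gives O(n^2 log² n).

Answer: O(n^2 log² n)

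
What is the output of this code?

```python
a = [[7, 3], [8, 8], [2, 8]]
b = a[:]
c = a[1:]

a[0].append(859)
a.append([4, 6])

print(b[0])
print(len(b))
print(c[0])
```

Key concept: slice with nested mutation.
Step by step:
`a = [[7, 3], [8, 8], [2, 8]]` → a = [[7, 3], [8, 8], [2, 8]]
`b = a[:]` → b = [[7, 3], [8, 8], [2, 8]]
`c = a[1:]` → c = [[8, 8], [2, 8]]
`a[0].append(859)` → a = [[7, 3, 859], [8, 8], [2, 8]]; b = [[7, 3, 859], [8, 8], [2, 8]]
`a.append([4, 6])` → a = [[7, 3, 859], [8, 8], [2, 8], [4, 6]]
`print(b[0])` → prints [7, 3, 859]
`print(len(b))` → prints 3
`print(c[0])` → prints [8, 8]

Answer:
[7, 3, 859]
3
[8, 8]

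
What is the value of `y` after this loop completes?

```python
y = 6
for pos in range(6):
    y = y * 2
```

Multiply by 2, 6 times: 6 * 2^6 = 384
`y` takes the values: 6 → 12 → 24 → 48 → 96 → 192 → 384

Answer: 384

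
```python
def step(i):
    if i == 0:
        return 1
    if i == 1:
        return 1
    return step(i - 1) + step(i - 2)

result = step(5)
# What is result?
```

Build up from base cases: step(0)=1, step(1)=1, step(2)=2, step(3)=3, step(4)=5, step(5)=8

Answer: 8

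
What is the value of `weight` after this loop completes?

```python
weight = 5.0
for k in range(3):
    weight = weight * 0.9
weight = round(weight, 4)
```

Exponential decay: 5.0 * 0.9^3
`weight` takes the values: 5.0 → 4.5 → 4.05 → 3.645

Answer: 3.645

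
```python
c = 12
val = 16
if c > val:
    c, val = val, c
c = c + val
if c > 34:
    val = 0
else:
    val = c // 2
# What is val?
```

Trace:
`c = 12` → c = 12
`val = 16` → val = 16
`if c > val: ...` → c > val is False → no variable changes
`c = c + val` → c = 28
`if c > 34: ...` → c > 34 is False, take else branch → val = 14
So val = 14

Answer: 14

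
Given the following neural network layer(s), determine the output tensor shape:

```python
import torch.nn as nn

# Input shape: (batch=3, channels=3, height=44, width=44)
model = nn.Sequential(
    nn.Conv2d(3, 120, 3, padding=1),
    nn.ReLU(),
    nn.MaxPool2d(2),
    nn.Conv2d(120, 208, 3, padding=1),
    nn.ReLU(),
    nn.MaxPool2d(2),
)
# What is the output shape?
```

Input: (3, 3, 44, 44) -> after first Conv2d: (3, 120, 44, 44) -> after first MaxPool2d: (3, 120, 22, 22) -> after second Conv2d: (3, 208, 22, 22) -> Output: (3, 208, 11, 11)

Answer: (3, 208, 11, 11)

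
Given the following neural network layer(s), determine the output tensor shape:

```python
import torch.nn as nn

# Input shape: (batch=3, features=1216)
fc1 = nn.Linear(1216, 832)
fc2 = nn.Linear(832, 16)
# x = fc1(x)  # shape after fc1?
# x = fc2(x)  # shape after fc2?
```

Input: (3, 1216) -> after fc1: (3, 832) -> Output: (3, 16)

Answer: (3, 16)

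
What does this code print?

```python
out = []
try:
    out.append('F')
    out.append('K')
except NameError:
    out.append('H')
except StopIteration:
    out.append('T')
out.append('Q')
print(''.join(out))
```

Execution trace: 'F' (try body) → 'K' (try body, no exception) → 'Q' (after the try/except). Output: FKQ

Answer: FKQ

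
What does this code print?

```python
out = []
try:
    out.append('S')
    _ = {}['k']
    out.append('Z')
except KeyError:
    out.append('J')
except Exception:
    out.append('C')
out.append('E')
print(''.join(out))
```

Execution trace: 'S' (try body) → 'J' (except KeyError) → 'E' (after the try/except). Output: SJE

Answer: SJE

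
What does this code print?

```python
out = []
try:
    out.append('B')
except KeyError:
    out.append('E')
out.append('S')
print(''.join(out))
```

Execution trace: 'B' (try body, no exception) → 'S' (after the try/except). Output: BS

Answer: BS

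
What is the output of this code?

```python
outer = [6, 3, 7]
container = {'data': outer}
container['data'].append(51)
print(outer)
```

Key concept: dict holds reference to list.
Step by step:
`outer = [6, 3, 7]` → outer = [6, 3, 7]
`container = {'data': outer}` → container = {'data': [6, 3, 7]}
`container['data'].append(51)` → outer = [6, 3, 7, 51]; container = {'data': [6, 3, 7, 51]}
`print(outer)` → prints [6, 3, 7, 51]

Answer: [6, 3, 7, 51]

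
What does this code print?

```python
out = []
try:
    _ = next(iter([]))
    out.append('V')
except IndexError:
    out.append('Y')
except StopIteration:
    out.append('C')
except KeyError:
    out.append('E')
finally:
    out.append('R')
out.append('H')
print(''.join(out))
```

Execution trace: 'C' (except StopIteration) → 'R' (finally) → 'H' (after the try/except). Output: CRH

Answer: CRH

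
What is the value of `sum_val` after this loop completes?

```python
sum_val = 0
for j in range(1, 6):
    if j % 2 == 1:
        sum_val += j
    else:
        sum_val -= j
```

Add odd, subtract even
`sum_val` takes the values: 0 → 1 → -1 → 2 → -2 → 3

Answer: 3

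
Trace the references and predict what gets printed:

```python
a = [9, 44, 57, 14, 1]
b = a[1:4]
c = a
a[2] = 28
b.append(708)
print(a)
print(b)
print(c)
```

Key concept: slice vs alias.
Step by step:
`a = [9, 44, 57, 14, 1]` → a = [9, 44, 57, 14, 1]
`b = a[1:4]` → b = [44, 57, 14]
`c = a` → c = [9, 44, 57, 14, 1] (same object as a)
`a[2] = 28` → a = [9, 44, 28, 14, 1] (same object as c); c = [9, 44, 28, 14, 1] (same object as a)
`b.append(708)` → b = [44, 57, 14, 708]
`print(a)` → prints [9, 44, 28, 14, 1]
`print(b)` → prints [44, 57, 14, 708]
`print(c)` → prints [9, 44, 28, 14, 1]

Answer:
[9, 44, 28, 14, 1]
[44, 57, 14, 708]
[9, 44, 28, 14, 1]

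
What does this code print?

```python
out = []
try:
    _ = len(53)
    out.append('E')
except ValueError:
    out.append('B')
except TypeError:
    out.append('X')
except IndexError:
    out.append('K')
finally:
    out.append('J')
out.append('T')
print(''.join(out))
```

Execution trace: 'X' (except TypeError) → 'J' (finally) → 'T' (after the try/except). Output: XJT

Answer: XJT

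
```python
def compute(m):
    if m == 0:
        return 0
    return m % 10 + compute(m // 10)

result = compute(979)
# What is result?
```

Sum of digits of 979: 9 + 7 + 9 = 25

Answer: 25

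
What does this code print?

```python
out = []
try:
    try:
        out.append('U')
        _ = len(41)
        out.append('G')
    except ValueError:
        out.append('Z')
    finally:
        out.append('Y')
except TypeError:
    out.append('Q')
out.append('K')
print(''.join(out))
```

Execution trace: 'U' (try body) → 'Y' (finally) → 'Q' (outer except TypeError) → 'K' (after the try/except). Output: UYQK

Answer: UYQK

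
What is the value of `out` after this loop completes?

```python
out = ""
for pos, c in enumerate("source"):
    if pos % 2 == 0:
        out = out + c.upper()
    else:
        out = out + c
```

Uppercase even positions in 'source'
`out` takes the values: "" → "S" → "So" → "SoU" → "SoUr" → "SoUrC" → "SoUrCe"

Answer: "SoUrCe"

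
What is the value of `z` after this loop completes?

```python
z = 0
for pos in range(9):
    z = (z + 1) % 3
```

Increment mod 3, 9 times = 0
`z` takes the values: 0 → 1 → 2 → 0 → 1 → 2 → 0 → 1 → 2 → 0

Answer: 0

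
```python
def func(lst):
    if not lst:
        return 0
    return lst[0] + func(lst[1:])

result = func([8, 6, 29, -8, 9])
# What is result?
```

8 + 6 + 29 + (-8) + 9 + 0 = 44

Answer: 44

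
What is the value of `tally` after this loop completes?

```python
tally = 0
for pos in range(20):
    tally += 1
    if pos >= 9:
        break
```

Loop breaks when pos reaches 9, tally is 10
`tally` takes the values: 0 → 1 → 2 → 3 → 4 → 5 → 6 → 7 → 8 → 9 → 10

Answer: 10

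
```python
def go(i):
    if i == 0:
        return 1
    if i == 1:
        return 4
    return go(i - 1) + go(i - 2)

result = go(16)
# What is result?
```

Build up from base cases: go(0)=1, go(1)=4, go(2)=5, go(3)=9, go(4)=14, go(5)=23, go(6)=37, ..., go(16)=4558

Answer: 4558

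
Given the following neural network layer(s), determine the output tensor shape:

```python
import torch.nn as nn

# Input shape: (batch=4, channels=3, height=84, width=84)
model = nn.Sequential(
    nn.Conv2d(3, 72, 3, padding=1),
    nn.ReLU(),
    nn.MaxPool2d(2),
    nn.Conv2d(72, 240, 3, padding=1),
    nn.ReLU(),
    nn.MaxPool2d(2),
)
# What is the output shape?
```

Input: (4, 3, 84, 84) -> after first Conv2d: (4, 72, 84, 84) -> after first MaxPool2d: (4, 72, 42, 42) -> after second Conv2d: (4, 240, 42, 42) -> Output: (4, 240, 21, 21)

Answer: (4, 240, 21, 21)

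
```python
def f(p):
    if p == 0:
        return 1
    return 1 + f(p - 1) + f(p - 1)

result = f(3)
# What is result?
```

f(p) = 1 + 2·f(p-1), f(0)=1. Closed form: (1+1)·2^3 - 1 = 15.

Answer: 15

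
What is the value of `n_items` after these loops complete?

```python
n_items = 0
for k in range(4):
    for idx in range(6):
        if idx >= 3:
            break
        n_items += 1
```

Inner breaks at 3, outer runs 4 times
`n_items` takes the values: 0 → 1 → 2 → 3 → 4 → 5 → 6 → 7 → 8 → 9 → 10 → 11 → 12

Answer: 12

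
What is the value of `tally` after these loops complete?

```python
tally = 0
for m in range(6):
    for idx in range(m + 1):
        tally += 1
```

Triangle: 1 + 2 + ... + 6
`tally` takes the values: 0 → 1 → 2 → 3 → 4 → 5 → 6 → 7 → 8 → 9 → 10 → 11 → 12 → 13 → 14 → 15 → 16 → 17 → 18 → 19 → 20 → 21

Answer: 21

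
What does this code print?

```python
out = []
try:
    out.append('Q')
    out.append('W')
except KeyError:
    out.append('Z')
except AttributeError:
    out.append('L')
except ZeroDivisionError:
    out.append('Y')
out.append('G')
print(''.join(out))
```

Execution trace: 'Q' (try body) → 'W' (try body, no exception) → 'G' (after the try/except). Output: QWG

Answer: QWG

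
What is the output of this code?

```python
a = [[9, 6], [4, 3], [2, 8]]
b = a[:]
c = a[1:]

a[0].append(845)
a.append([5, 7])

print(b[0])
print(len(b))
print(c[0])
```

Key concept: slice with nested mutation.
Step by step:
`a = [[9, 6], [4, 3], [2, 8]]` → a = [[9, 6], [4, 3], [2, 8]]
`b = a[:]` → b = [[9, 6], [4, 3], [2, 8]]
`c = a[1:]` → c = [[4, 3], [2, 8]]
`a[0].append(845)` → a = [[9, 6, 845], [4, 3], [2, 8]]; b = [[9, 6, 845], [4, 3], [2, 8]]
`a.append([5, 7])` → a = [[9, 6, 845], [4, 3], [2, 8], [5, 7]]
`print(b[0])` → prints [9, 6, 845]
`print(len(b))` → prints 3
`print(c[0])` → prints [4, 3]

Answer:
[9, 6, 845]
3
[4, 3]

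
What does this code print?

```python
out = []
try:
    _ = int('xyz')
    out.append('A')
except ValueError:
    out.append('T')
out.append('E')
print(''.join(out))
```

Execution trace: 'T' (except ValueError) → 'E' (after the try/except). Output: TE

Answer: TE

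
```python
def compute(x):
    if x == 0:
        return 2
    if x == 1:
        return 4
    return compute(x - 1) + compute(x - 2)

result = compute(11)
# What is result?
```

Build up from base cases: compute(0)=2, compute(1)=4, compute(2)=6, compute(3)=10, compute(4)=16, compute(5)=26, compute(6)=42, ..., compute(11)=466

Answer: 466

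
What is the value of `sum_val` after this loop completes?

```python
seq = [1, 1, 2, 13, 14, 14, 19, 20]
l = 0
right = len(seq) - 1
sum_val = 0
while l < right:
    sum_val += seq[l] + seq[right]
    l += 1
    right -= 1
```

Sum of pairs from ends
`sum_val` takes the values: 0 → 21 → 41 → 57 → 84

Answer: 84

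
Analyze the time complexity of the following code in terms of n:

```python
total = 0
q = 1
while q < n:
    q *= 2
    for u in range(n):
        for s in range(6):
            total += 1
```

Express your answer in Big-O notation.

Each loop level contributes: log n × n × 1. Multiplying the contributions gives O(n log n).

Answer: O(n log n)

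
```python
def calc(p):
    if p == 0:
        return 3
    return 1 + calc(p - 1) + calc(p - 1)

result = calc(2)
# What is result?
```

calc(p) = 1 + 2·calc(p-1), calc(0)=3. Closed form: (3+1)·2^2 - 1 = 15.

Answer: 15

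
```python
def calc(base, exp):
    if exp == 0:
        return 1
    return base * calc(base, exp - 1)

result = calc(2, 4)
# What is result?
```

calc(2, 4) = 2 * 2 * 2 * 2 = 16

Answer: 16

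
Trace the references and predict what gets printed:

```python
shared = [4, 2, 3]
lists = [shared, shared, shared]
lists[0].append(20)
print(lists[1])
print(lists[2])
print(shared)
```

Key concept: list of same reference.
Step by step:
`shared = [4, 2, 3]` → shared = [4, 2, 3]
`lists = [shared, shared, shared]` → lists = [[4, 2, 3], [4, 2, 3], [4, 2, 3]]
`lists[0].append(20)` → shared = [4, 2, 3, 20]; lists = [[4, 2, 3, 20], [4, 2, 3, 20], [4, 2, 3, 20]]
`print(lists[1])` → prints [4, 2, 3, 20]
`print(lists[2])` → prints [4, 2, 3, 20]
`print(shared)` → prints [4, 2, 3, 20]

Answer:
[4, 2, 3, 20]
[4, 2, 3, 20]
[4, 2, 3, 20]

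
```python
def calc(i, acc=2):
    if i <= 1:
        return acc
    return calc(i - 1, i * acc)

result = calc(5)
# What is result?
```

Accumulator trace (n, acc): (5, 2) -> (4, 10) -> (3, 40) -> (2, 120) -> (1, 240) -> return 240

Answer: 240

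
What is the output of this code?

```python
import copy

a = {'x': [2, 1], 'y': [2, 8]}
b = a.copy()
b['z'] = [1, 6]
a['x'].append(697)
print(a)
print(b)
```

Key concept: shallow copy of dict with mutable values.
Step by step:
`a = {'x': [2, 1], 'y': [2, 8]}` → a = {'x': [2, 1], 'y': [2, 8]}
`b = a.copy()` → b = {'x': [2, 1], 'y': [2, 8]}
`b['z'] = [1, 6]` → b = {'x': [2, 1], 'y': [2, 8], 'z': [1, 6]}
`a['x'].append(697)` → a = {'x': [2, 1, 697], 'y': [2, 8]}; b = {'x': [2, 1, 697], 'y': [2, 8], 'z': [1, 6]}
`print(a)` → prints {'x': [2, 1, 697], 'y': [2, 8]}
`print(b)` → prints {'x': [2, 1, 697], 'y': [2, 8], 'z': [1, 6]}

Answer:
{'x': [2, 1, 697], 'y': [2, 8]}
{'x': [2, 1, 697], 'y': [2, 8], 'z': [1, 6]}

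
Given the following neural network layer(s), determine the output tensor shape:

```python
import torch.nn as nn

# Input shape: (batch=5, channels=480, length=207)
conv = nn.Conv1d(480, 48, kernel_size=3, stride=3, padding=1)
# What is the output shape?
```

Input: (5, 480, 207) -> Output: (5, 48, 69)

Answer: (5, 48, 69)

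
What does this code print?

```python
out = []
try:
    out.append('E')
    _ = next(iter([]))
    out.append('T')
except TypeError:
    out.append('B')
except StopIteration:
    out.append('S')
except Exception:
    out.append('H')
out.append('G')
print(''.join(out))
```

Execution trace: 'E' (try body) → 'S' (except StopIteration) → 'G' (after the try/except). Output: ESG

Answer: ESG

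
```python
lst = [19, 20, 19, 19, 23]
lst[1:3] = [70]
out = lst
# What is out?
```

Trace:
`lst = [19, 20, 19, 19, 23]` → lst = [19, 20, 19, 19, 23]
`lst[1:3] = [70]` → lst = [19, 70, 19, 23]
`out = lst` → out = [19, 70, 19, 23]
So out = [19, 70, 19, 23]

Answer: [19, 70, 19, 23]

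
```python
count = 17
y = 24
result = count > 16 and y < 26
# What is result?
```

Trace:
`count = 17` → count = 17
`y = 24` → y = 24
`result = count > 16 and y < 26` → result = True
So result = True

Answer: True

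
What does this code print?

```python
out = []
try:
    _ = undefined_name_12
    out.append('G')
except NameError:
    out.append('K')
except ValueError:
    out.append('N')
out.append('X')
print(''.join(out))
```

Execution trace: 'K' (except NameError) → 'X' (after the try/except). Output: KX

Answer: KX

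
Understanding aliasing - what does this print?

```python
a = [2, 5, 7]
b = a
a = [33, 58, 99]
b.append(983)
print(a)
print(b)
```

Key concept: rebinding vs mutation: a is rebound to a new list, b still points at the original.
Step by step:
`a = [2, 5, 7]` → a = [2, 5, 7]
`b = a` → b = [2, 5, 7] (same object as a)
`a = [33, 58, 99]` → a = [33, 58, 99]
`b.append(983)` → b = [2, 5, 7, 983]
`print(a)` → prints [33, 58, 99]
`print(b)` → prints [2, 5, 7, 983]

Answer:
[33, 58, 99]
[2, 5, 7, 983]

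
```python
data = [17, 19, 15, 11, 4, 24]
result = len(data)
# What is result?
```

Trace:
`data = [17, 19, 15, 11, 4, 24]` → data = [17, 19, 15, 11, 4, 24]
`result = len(data)` → result = 6
So result = 6

Answer: 6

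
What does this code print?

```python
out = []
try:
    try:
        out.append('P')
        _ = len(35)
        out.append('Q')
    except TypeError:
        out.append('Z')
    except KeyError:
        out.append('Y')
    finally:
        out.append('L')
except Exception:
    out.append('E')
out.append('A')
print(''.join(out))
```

Execution trace: 'P' (inner try body) → 'Z' (inner except TypeError) → 'L' (inner finally) → 'A' (after the try/except). Output: PZLA

Answer: PZLA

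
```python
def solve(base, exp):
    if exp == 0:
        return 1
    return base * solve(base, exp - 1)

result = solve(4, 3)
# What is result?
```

solve(4, 3) = 4 * 4 * 4 = 64

Answer: 64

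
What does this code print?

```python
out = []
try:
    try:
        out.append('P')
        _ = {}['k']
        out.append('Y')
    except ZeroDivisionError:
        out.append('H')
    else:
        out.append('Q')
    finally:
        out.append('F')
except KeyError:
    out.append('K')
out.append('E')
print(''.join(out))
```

Execution trace: 'P' (try body) → 'F' (finally) → 'K' (outer except KeyError) → 'E' (after the try/except). Output: PFKE

Answer: PFKE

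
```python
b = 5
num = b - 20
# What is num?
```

Trace:
`b = 5` → b = 5
`num = b - 20` → num = -15
So num = -15

Answer: -15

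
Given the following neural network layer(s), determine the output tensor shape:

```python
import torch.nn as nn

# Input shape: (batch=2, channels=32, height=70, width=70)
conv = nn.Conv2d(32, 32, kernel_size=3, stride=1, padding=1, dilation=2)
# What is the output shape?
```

Input: (2, 32, 70, 70) -> Output: (2, 32, 68, 68)

Answer: (2, 32, 68, 68)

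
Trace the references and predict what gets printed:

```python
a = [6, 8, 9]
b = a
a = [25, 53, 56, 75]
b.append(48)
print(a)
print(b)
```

Key concept: rebinding vs mutation: a is rebound to a new list, b still points at the original.
Step by step:
`a = [6, 8, 9]` → a = [6, 8, 9]
`b = a` → b = [6, 8, 9] (same object as a)
`a = [25, 53, 56, 75]` → a = [25, 53, 56, 75]
`b.append(48)` → b = [6, 8, 9, 48]
`print(a)` → prints [25, 53, 56, 75]
`print(b)` → prints [6, 8, 9, 48]

Answer:
[25, 53, 56, 75]
[6, 8, 9, 48]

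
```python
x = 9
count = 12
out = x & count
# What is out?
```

Trace:
`x = 9` → x = 9
`count = 12` → count = 12
`out = x & count` → out = 8
So out = 8

Answer: 8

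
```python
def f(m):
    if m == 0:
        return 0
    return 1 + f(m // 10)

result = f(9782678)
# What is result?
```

Count of digits of 9782678: 7

Answer: 7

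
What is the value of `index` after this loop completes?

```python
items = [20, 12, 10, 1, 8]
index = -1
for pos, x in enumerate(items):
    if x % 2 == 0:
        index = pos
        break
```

First even number index in [20, 12, 10, 1, 8]
`index` takes the values: -1 → 0

Answer: 0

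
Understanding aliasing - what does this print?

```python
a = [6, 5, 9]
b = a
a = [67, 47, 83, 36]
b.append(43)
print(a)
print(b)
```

Key concept: rebinding vs mutation: a is rebound to a new list, b still points at the original.
Step by step:
`a = [6, 5, 9]` → a = [6, 5, 9]
`b = a` → b = [6, 5, 9] (same object as a)
`a = [67, 47, 83, 36]` → a = [67, 47, 83, 36]
`b.append(43)` → b = [6, 5, 9, 43]
`print(a)` → prints [67, 47, 83, 36]
`print(b)` → prints [6, 5, 9, 43]

Answer:
[67, 47, 83, 36]
[6, 5, 9, 43]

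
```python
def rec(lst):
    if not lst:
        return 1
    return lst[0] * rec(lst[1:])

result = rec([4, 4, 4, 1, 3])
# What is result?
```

Product over [4, 4, 4, 1, 3] = 4 * 4 * 4 * 1 * 3 = 192

Answer: 192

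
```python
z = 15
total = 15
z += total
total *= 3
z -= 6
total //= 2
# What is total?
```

Trace:
`z = 15` → z = 15
`total = 15` → total = 15
`z += total` → z = 30
`total *= 3` → total = 45
`z -= 6` → z = 24
`total //= 2` → total = 22
So total = 22

Answer: 22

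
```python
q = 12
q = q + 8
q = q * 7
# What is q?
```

Trace:
`q = 12` → q = 12
`q = q + 8` → q = 20
`q = q * 7` → q = 140
So q = 140

Answer: 140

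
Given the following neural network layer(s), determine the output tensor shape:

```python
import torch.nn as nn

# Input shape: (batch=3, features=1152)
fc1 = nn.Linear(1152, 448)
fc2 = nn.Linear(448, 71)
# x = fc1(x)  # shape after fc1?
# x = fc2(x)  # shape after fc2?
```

Input: (3, 1152) -> after fc1: (3, 448) -> Output: (3, 71)

Answer: (3, 71)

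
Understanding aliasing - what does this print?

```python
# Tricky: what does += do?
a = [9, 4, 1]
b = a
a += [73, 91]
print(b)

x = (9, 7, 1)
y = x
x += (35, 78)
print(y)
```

Key concept: += behavior differs for mutable vs immutable.
Step by step:
`a = [9, 4, 1]` → a = [9, 4, 1]
`b = a` → b = [9, 4, 1] (same object as a)
`a += [73, 91]` → a = [9, 4, 1, 73, 91] (same object as b); b = [9, 4, 1, 73, 91] (same object as a)
`print(b)` → prints [9, 4, 1, 73, 91]
`x = (9, 7, 1)` → x = (9, 7, 1)
`y = x` → y = (9, 7, 1)
`x += (35, 78)` → x = (9, 7, 1, 35, 78)
`print(y)` → prints (9, 7, 1)

Answer:
[9, 4, 1, 73, 91]
(9, 7, 1)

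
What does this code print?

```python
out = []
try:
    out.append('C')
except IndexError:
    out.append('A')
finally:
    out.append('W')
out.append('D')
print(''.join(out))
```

Execution trace: 'C' (try body, no exception) → 'W' (finally) → 'D' (after the try/except). Output: CWD

Answer: CWD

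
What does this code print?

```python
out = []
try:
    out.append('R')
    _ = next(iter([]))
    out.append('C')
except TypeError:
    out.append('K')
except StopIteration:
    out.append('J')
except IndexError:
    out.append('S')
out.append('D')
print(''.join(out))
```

Execution trace: 'R' (try body) → 'J' (except StopIteration) → 'D' (after the try/except). Output: RJD

Answer: RJD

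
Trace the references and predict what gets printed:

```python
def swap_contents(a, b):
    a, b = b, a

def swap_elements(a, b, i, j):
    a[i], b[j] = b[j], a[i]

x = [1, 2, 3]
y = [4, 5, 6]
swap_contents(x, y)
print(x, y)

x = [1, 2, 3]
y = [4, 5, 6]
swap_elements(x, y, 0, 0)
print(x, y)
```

Key concept: parameter rebinding vs mutation.
Step by step:
`x = [1, 2, 3]` → x = [1, 2, 3]
`y = [4, 5, 6]` → y = [4, 5, 6]
`swap_contents(x, y)` → no visible change to tracked variables
`print(x, y)` → prints [1, 2, 3] [4, 5, 6]
`x = [1, 2, 3]` → x = [1, 2, 3]
`y = [4, 5, 6]` → y = [4, 5, 6]
`swap_elements(x, y, 0, 0)` → x = [4, 2, 3]; y = [1, 5, 6]
`print(x, y)` → prints [4, 2, 3] [1, 5, 6]

Answer:
[1, 2, 3] [4, 5, 6]
[4, 2, 3] [1, 5, 6]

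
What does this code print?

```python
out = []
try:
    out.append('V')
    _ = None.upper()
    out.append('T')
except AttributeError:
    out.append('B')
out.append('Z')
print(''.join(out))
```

Execution trace: 'V' (try body) → 'B' (except AttributeError) → 'Z' (after the try/except). Output: VBZ

Answer: VBZ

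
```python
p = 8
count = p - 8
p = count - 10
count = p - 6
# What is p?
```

Trace:
`p = 8` → p = 8
`count = p - 8` → count = 0
`p = count - 10` → p = -10
`count = p - 6` → count = -16
So p = -10

Answer: -10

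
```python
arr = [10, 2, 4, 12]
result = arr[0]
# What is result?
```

Trace:
`arr = [10, 2, 4, 12]` → arr = [10, 2, 4, 12]
`result = arr[0]` → result = 10
So result = 10

Answer: 10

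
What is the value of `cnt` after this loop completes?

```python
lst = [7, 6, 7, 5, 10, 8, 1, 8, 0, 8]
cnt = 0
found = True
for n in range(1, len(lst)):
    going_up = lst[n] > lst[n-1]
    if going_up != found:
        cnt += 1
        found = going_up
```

Count direction changes in [7, 6, 7, 5, 10, 8, 1, 8, 0, 8]
`cnt` takes the values: 0 → 1 → 2 → 3 → 4 → 5 → 6 → 7 → 8

Answer: 8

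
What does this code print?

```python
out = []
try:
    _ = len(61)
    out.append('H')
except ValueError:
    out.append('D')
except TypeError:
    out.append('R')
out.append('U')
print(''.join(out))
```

Execution trace: 'R' (except TypeError) → 'U' (after the try/except). Output: RU

Answer: RU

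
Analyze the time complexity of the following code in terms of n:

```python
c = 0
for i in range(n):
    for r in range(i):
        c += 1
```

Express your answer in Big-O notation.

Each loop level contributes: n × n. Multiplying the contributions gives O(n^2).

Answer: O(n^2)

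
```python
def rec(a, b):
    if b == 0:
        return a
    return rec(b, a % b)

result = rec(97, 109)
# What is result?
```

rec(97, 109) -> rec(109, 97) -> rec(97, 12) -> rec(12, 1) -> rec(1, 0) -> 1

Answer: 1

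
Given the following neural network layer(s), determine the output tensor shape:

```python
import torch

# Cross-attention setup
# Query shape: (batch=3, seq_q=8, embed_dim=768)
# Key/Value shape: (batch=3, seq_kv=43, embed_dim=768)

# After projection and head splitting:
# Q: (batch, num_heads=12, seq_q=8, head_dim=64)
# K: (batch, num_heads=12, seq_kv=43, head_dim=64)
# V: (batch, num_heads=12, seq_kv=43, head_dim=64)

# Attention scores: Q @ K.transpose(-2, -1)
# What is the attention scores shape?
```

Input: (3, 8, 768) -> Output: (3, 12, 8, 43)

Answer: (3, 12, 8, 43)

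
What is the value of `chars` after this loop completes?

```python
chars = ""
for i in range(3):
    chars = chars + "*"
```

Repeat '*' 3 times
`chars` takes the values: "" → "*" → "**" → "***"

Answer: "***"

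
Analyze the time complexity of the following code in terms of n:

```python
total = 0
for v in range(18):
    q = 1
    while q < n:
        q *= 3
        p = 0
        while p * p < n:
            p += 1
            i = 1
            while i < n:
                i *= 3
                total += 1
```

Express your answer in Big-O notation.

Each loop level contributes: 1 × log n × √n × log n. Multiplying the contributions gives O(√n log² n).

Answer: O(√n log² n)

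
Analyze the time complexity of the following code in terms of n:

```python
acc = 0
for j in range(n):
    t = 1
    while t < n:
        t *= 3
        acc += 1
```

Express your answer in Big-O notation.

Each loop level contributes: n × log n. Multiplying the contributions gives O(n log n).

Answer: O(n log n)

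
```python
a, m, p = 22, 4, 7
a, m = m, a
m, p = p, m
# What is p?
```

Trace:
`a, m, p = 22, 4, 7` → a = 22; m = 4; p = 7
`a, m = m, a` → a = 4; m = 22
`m, p = p, m` → m = 7; p = 22
So p = 22

Answer: 22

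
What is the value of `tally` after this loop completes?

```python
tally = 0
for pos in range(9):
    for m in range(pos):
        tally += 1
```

Triangle number: 0+1+2+...+8
`tally` takes the values: 0 → 1 → 2 → 3 → 4 → 5 → 6 → 7 → 8 → 9 → 10 → 11 → 12 → 13 → 14 → 15 → 16 → 17 → 18 → 19 → 20 → 21 → 22 → 23 → 24 → 25 → 26 → 27 → 28 → 29 → 30 → 31 → 32 → 33 → 34 → 35 → 36

Answer: 36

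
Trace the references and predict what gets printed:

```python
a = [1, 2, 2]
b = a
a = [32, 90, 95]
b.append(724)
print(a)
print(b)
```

Key concept: rebinding vs mutation: a is rebound to a new list, b still points at the original.
Step by step:
`a = [1, 2, 2]` → a = [1, 2, 2]
`b = a` → b = [1, 2, 2] (same object as a)
`a = [32, 90, 95]` → a = [32, 90, 95]
`b.append(724)` → b = [1, 2, 2, 724]
`print(a)` → prints [32, 90, 95]
`print(b)` → prints [1, 2, 2, 724]

Answer:
[32, 90, 95]
[1, 2, 2, 724]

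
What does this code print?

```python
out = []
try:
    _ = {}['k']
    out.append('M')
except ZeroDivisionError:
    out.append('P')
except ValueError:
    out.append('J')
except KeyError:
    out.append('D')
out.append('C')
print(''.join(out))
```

Execution trace: 'D' (except KeyError) → 'C' (after the try/except). Output: DC

Answer: DC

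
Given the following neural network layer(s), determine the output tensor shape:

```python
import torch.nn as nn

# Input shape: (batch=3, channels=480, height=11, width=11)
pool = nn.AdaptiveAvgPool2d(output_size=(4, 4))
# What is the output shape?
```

Input: (3, 480, 11, 11) -> Output: (3, 480, 4, 4)

Answer: (3, 480, 4, 4)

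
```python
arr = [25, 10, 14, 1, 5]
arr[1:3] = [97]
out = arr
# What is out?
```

Trace:
`arr = [25, 10, 14, 1, 5]` → arr = [25, 10, 14, 1, 5]
`arr[1:3] = [97]` → arr = [25, 97, 1, 5]
`out = arr` → out = [25, 97, 1, 5]
So out = [25, 97, 1, 5]

Answer: [25, 97, 1, 5]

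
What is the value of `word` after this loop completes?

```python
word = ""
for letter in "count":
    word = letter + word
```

Reverse 'count'
`word` takes the values: "" → "c" → "oc" → "uoc" → "nuoc" → "tnuoc"

Answer: "tnuoc"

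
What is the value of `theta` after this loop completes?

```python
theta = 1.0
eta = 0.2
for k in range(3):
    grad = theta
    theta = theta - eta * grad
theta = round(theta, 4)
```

Gradient descent: w = 1.0 * (1 - 0.2)^3
`theta` takes the values: 1.0 → 0.8 → 0.64 → 0.512

Answer: 0.512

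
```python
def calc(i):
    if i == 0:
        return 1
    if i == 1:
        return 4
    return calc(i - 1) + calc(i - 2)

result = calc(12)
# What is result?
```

Build up from base cases: calc(0)=1, calc(1)=4, calc(2)=5, calc(3)=9, calc(4)=14, calc(5)=23, calc(6)=37, ..., calc(12)=665

Answer: 665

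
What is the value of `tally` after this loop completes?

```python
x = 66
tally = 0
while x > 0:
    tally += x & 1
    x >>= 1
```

Count set bits in 66 (binary: 0b1000010)
`tally` takes the values: 0 → 1 → 2

Answer: 2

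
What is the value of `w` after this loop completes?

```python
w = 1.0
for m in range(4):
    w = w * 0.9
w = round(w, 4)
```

Exponential decay: 1.0 * 0.9^4
`w` takes the values: 1.0 → 0.9 → 0.81 → 0.729 → 0.6561

Answer: 0.6561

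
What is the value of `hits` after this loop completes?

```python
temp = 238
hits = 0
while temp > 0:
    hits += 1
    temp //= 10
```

Count digits by repeated division by 10
`hits` takes the values: 0 → 1 → 2 → 3

Answer: 3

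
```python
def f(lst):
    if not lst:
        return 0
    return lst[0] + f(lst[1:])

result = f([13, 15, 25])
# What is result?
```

13 + 15 + 25 + 0 = 53

Answer: 53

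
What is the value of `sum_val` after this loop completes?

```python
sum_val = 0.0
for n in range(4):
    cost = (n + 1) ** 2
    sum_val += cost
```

Sum of squared losses 1² + 2² + ... + 4²
`sum_val` takes the values: 0.0 → 1.0 → 5.0 → 14.0 → 30.0

Answer: 30.0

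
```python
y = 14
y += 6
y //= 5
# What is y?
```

Trace:
`y = 14` → y = 14
`y += 6` → y = 20
`y //= 5` → y = 4
So y = 4

Answer: 4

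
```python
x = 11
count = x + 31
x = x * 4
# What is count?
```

Trace:
`x = 11` → x = 11
`count = x + 31` → count = 42
`x = x * 4` → x = 44
So count = 42

Answer: 42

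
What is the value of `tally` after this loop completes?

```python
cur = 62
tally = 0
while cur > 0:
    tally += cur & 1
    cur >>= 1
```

Count set bits in 62 (binary: 0b111110)
`tally` takes the values: 0 → 1 → 2 → 3 → 4 → 5

Answer: 5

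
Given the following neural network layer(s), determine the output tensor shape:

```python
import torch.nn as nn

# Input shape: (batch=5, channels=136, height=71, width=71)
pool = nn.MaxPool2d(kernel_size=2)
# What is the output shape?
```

Input: (5, 136, 71, 71) -> Output: (5, 136, 35, 35)

Answer: (5, 136, 35, 35)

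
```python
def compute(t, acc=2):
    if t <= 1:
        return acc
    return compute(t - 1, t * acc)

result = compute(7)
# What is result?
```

Accumulator trace (n, acc): (7, 2) -> (6, 14) -> (5, 84) -> (4, 420) -> (3, 1680) -> (2, 5040) -> (1, 10080) -> return 10080

Answer: 10080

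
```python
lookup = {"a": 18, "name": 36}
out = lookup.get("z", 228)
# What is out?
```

Trace:
`lookup = {"a": 18, "name": 36}` → lookup = {'a': 18, 'name': 36}
`out = lookup.get("z", 228)` → out = 228
So out = 228

Answer: 228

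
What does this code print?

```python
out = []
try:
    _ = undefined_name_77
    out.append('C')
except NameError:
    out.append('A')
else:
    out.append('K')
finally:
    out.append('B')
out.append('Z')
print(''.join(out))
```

Execution trace: 'A' (except NameError) → 'B' (finally) → 'Z' (after the try/except). Output: ABZ

Answer: ABZ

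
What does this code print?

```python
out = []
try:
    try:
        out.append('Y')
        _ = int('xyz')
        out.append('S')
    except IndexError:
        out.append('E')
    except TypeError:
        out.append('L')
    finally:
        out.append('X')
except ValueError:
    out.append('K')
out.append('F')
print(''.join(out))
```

Execution trace: 'Y' (try body) → 'X' (finally) → 'K' (outer except ValueError) → 'F' (after the try/except). Output: YXKF

Answer: YXKF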